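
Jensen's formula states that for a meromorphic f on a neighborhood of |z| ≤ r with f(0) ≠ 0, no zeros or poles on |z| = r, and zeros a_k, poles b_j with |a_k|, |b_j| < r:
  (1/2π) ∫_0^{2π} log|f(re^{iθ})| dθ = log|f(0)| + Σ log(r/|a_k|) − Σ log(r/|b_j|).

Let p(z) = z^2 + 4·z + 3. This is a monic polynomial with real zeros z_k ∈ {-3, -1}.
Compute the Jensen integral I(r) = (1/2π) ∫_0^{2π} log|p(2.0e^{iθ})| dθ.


Zeros: -3, -1; r = 2.0.
Inside |z| < r: -1. Outside (|z| ≥ r): -3.
p(0) = 3, so log|p(0)| = log(3) = 1.0986.
Apply Jensen: I(r) = log|p(0)| + Σ_k log(r/|z_k|), summed over zeros inside |z| < r.
  log(r/|z_k|) for z_k = -1: log(2.0/1) = 0.6931
  Outside zeros (-3) contribute nothing to the Jensen sum.
Sum over inside zeros: 0.6931.
I(r) = log|p(0)| + (inside sum) = 1.0986 + 0.6931 = 1.7918.
Note: since some zeros are outside |z| ≤ r, the simplified n·log(r) form does NOT apply — only the inside zeros contribute.

I(r) ≈ 1.7918.


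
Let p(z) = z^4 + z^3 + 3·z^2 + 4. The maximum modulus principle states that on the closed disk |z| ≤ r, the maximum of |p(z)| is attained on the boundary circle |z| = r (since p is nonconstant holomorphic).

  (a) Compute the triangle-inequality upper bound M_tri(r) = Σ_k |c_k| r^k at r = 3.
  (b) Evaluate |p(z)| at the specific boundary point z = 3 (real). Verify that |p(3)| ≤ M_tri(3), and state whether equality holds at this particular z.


Coefficients: c_0 = 4, c_1 = 0, c_2 = 3, c_3 = 1, c_4 = 1. Radius r = 3.
Part (a). Triangle bound: M_tri(r) = Σ_k |c_k| r^k
  = |4|·3^0 + |0|·3^1 + |3|·3^2 + |1|·3^3 + |1|·3^4
  = 4 + 0 + 27 + 27 + 81 = 139.
This bounds M(r) := max_{|z|=r} |p(z)| from above; equality holds iff all terms c_k z^k can be made to align in phase at a single z on |z|=r.
Part (b). At z = 3 (real, on the circle |z| = r):
  p(3) = (4)·3^0 + (0)·3^1 + (3)·3^2 + (1)·3^3 + (1)·3^4 = 139.
  |p(3)| = 139.
Since all nonzero coefficients share the same sign, |p(3)| = 139 = M_tri(3); the triangle bound is attained at z = 3, so in fact M(r) = 139.

M_tri(3) = 139; |p(3)| = 139; equality at z=3: yes.


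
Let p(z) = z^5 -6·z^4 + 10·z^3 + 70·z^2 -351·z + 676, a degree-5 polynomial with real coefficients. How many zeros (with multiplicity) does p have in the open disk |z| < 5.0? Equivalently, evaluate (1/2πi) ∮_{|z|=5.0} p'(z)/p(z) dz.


The zeros of p are: (2 + 3i), (2 - 3i), -4, (3 + 2i), (3 - 2i).
Their magnitudes are: 3.606, 3.606, 4, 3.606, 3.606.
Zeros with |z| < R = 5.0: (2 + 3i), (2 - 3i), -4, (3 + 2i), (3 - 2i).
Count = 5.
By the argument principle, (1/2πi) ∮_{|z|=R} p'(z)/p(z) dz equals exactly this count.

Number of zeros inside |z| < 5.0: 5.


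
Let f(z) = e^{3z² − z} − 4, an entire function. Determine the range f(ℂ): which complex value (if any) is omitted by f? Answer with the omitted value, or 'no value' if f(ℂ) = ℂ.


Little Picard bounds the complement of f(ℂ) to at most one point.
The exponent g(z) = 3z² − z is a nonconstant polynomial, hence surjective onto ℂ. So e^{g(z)} takes every value in {e^w : w ∈ ℂ} = ℂ ∖ {0}. Adding -4 shifts the range to ℂ ∖ {-4}. f omits exactly -4.

Omitted value: -4.


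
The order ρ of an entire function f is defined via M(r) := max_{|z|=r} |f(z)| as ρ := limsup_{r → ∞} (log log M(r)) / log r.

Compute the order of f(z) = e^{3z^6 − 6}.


|e^{3z^6 − 6}| = e^{Re(3·z^6) + -6} ≤ e^{3|z|^6 + -6} = e^{3r^6 + -6} on |z| = r, so ρ ≤ 6. Choosing z on |z|=r so that 3·z^6 is real positive (always possible by picking arg z appropriately) gives |f(z)| = e^{3r^6 + -6}, matching the bound. The additive constant -6 does not affect log log M(r) ~ 6·log r. Hence ρ = 6.
Therefore ρ = 6.

Order ρ = 6.


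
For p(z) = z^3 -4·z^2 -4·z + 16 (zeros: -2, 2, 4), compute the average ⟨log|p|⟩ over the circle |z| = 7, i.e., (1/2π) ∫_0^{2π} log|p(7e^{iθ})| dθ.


Zeros: -2, 2, 4; r = 7.
Inside |z| < r: -2, 2, 4. Outside (|z| ≥ r): ∅.
p(0) = 16, so log|p(0)| = log(16) = 2.7726.
Apply Jensen: I(r) = log|p(0)| + Σ_k log(r/|z_k|), summed over zeros inside |z| < r.
  log(r/|z_k|) for z_k = -2: log(7/2) = 1.2528
  log(r/|z_k|) for z_k = 2: log(7/2) = 1.2528
  log(r/|z_k|) for z_k = 4: log(7/4) = 0.5596
Sum over inside zeros: 3.0651.
I(r) = log|p(0)| + (inside sum) = 2.7726 + 3.0651 = 5.8377.
Closed form (all zeros inside, monic): I(r) = n·log(r) = 3·log(7) = 5.8377. ✓

I(r) ≈ 5.8377.


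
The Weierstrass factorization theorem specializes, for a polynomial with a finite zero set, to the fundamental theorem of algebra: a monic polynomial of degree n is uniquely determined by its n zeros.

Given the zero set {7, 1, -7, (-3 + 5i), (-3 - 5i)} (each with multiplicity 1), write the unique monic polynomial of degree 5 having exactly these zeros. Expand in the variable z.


The polynomial is p(z) = ∏_{α ∈ S} (z − α), where S = {7, 1, -7, (-3 + 5i), (-3 - 5i)}.
Expanding the product yields: p(z) = z^5 + 5·z^4 -21·z^3 -279·z^2 -1372·z + 1666.
Note conjugate pairs combine to real quadratics: (z − (-3+5i))(z − (-3−5i)) = z² + 6z + 34.
The resulting polynomial has degree 5 and real coefficients as required.

p(z) = z^5 + 5·z^4 -21·z^3 -279·z^2 -1372·z + 1666.


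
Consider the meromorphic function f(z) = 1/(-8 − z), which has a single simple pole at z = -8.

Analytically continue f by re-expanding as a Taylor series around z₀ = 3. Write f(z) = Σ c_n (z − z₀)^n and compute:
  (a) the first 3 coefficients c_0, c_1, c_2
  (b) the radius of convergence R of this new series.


Let w = z − z₀, so z = z₀ + w.
Then -8 − z = -8 − (z₀ + w) = (-8 − z₀) − w = -11 − w.
f(z) = 1/(-11 − w) = (1/(-11)) · 1/(1 − w/(-11)) = Σ_{n≥0} w^n / (-11)^(n+1).
So c_n = 1/(-11)^(n+1):
  c_0 = 1/(-11)^1 = -1/11.
  c_1 = 1/(-11)^2 = 1/121.
  c_2 = 1/(-11)^3 = -1/1331.
The series is valid for |w/d| < 1, i.e. |z − z₀| < |d|.
Radius of convergence: R = |-8 − z₀| = |-11| = 11 (distance from z₀ to the singularity z = -8).

c_0 = -1/11, c_1 = 1/121, c_2 = -1/1331; R = 11.


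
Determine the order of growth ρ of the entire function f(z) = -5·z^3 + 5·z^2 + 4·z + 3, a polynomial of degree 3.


|f(z)| ≤ Σ|c_k|·r^k = O(r^3) as r → ∞. Polynomial growth is O(e^{r^ε}) for every ε > 0 (since r^3/e^{r^ε} → 0), so ρ ≤ ε for all ε > 0, i.e. ρ = 0. Every nonconstant polynomial has order 0.
Therefore ρ = 0.

Order ρ = 0.


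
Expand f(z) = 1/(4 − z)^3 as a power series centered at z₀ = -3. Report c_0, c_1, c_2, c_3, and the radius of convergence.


Let w = z − z₀, so z = z₀ + w.
Then 4 − z = 4 − (z₀ + w) = (4 − z₀) − w = 7 − w.
f(z) = 1/(7 − w)^3 = (1/(7)^3) · (1 − w/(7))^{−3}.
By the binomial series (1−u)^{−3} = Σ_{n≥0} C(n+2, 2) u^n for |u|<1, with u = w/(7):
  c_n = C(n+2, 2) / (7)^(n+3).
  c_0 = 1/(7)^3 = 1/343.
  c_1 = 3/(7)^4 = 3/2401.
  c_2 = 6/(7)^5 = 6/16807.
  c_3 = 10/(7)^6 = 10/117649.
The series is valid for |w/d| < 1, i.e. |z − z₀| < |d|.
Radius of convergence: R = |4 − z₀| = |7| = 7 (distance from z₀ to the singularity z = 4).

c_0 = 1/343, c_1 = 3/2401, c_2 = 6/16807, c_3 = 10/117649; R = 7.


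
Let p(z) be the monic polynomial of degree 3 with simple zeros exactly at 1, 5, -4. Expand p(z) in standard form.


The polynomial is p(z) = ∏_{α ∈ S} (z − α), where S = {1, 5, -4}.
Expanding the product yields: p(z) = z^3 -2·z^2 -19·z + 20.
The resulting polynomial has degree 3 and real coefficients as required.

p(z) = z^3 -2·z^2 -19·z + 20.


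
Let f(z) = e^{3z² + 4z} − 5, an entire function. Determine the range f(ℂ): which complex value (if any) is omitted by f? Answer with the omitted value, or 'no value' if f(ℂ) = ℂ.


Little Picard bounds the complement of f(ℂ) to at most one point.
The exponent g(z) = 3z² + 4z is a nonconstant polynomial, hence surjective onto ℂ. So e^{g(z)} takes every value in {e^w : w ∈ ℂ} = ℂ ∖ {0}. Adding -5 shifts the range to ℂ ∖ {-5}. f omits exactly -5.

Omitted value: -5.


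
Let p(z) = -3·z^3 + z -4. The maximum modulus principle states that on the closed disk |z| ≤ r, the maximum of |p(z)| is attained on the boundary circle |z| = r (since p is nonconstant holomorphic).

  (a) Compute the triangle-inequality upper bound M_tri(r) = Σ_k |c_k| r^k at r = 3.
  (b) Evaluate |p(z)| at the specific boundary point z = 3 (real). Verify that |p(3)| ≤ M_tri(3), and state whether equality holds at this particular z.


Coefficients: c_0 = -4, c_1 = 1, c_2 = 0, c_3 = -3. Radius r = 3.
Part (a). Triangle bound: M_tri(r) = Σ_k |c_k| r^k
  = |-4|·3^0 + |1|·3^1 + |0|·3^2 + |-3|·3^3
  = 4 + 3 + 0 + 81 = 88.
This bounds M(r) := max_{|z|=r} |p(z)| from above; equality holds iff all terms c_k z^k can be made to align in phase at a single z on |z|=r.
Part (b). At z = 3 (real, on the circle |z| = r):
  p(3) = (-4)·3^0 + (1)·3^1 + (0)·3^2 + (-3)·3^3 = -82.
  |p(3)| = 82.
Check: |p(3)| = 82 ≤ 88 = M_tri(3). ✓ Equality does not hold at z = 3 (the coefficients have mixed signs, so the terms do not all align in phase there).

M_tri(3) = 88; |p(3)| = 82; equality at z=3: no.


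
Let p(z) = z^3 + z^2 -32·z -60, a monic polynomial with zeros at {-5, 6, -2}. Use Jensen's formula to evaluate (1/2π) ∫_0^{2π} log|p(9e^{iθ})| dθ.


Zeros: -5, -2, 6; r = 9.
Inside |z| < r: -5, -2, 6. Outside (|z| ≥ r): ∅.
p(0) = -60, so log|p(0)| = log(60) = 4.0943.
Apply Jensen: I(r) = log|p(0)| + Σ_k log(r/|z_k|), summed over zeros inside |z| < r.
  log(r/|z_k|) for z_k = -5: log(9/5) = 0.5878
  log(r/|z_k|) for z_k = 6: log(9/6) = 0.4055
  log(r/|z_k|) for z_k = -2: log(9/2) = 1.5041
Sum over inside zeros: 2.4973.
I(r) = log|p(0)| + (inside sum) = 4.0943 + 2.4973 = 6.5917.
Closed form (all zeros inside, monic): I(r) = n·log(r) = 3·log(9) = 6.5917. ✓

I(r) ≈ 6.5917.


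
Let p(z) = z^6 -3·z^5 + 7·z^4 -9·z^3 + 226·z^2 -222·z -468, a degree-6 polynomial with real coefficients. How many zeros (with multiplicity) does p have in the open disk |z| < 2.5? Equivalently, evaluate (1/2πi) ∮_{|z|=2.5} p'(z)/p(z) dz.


The zeros of p are: 2, (-2 + 3i), (-2 - 3i), (3 + 3i), (3 - 3i), -1.
Their magnitudes are: 2, 3.606, 3.606, 4.243, 4.243, 1.
Zeros with |z| < R = 2.5: 2, -1.
Count = 2.
By the argument principle, (1/2πi) ∮_{|z|=R} p'(z)/p(z) dz equals exactly this count.

Number of zeros inside |z| < 2.5: 2.


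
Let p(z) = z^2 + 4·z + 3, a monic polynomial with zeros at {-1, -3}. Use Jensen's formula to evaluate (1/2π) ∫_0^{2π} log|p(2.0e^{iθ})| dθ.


Zeros: -3, -1; r = 2.0.
Inside |z| < r: -1. Outside (|z| ≥ r): -3.
p(0) = 3, so log|p(0)| = log(3) = 1.0986.
Apply Jensen: I(r) = log|p(0)| + Σ_k log(r/|z_k|), summed over zeros inside |z| < r.
  log(r/|z_k|) for z_k = -1: log(2.0/1) = 0.6931
  Outside zeros (-3) contribute nothing to the Jensen sum.
Sum over inside zeros: 0.6931.
I(r) = log|p(0)| + (inside sum) = 1.0986 + 0.6931 = 1.7918.
Note: since some zeros are outside |z| ≤ r, the simplified n·log(r) form does NOT apply — only the inside zeros contribute.

I(r) ≈ 1.7918.


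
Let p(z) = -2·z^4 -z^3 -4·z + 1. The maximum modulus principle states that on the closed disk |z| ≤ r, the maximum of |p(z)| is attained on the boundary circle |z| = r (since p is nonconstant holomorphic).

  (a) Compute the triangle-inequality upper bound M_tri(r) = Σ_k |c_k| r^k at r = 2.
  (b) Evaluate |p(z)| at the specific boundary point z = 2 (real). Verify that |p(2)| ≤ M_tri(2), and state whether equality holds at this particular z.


Coefficients: c_0 = 1, c_1 = -4, c_2 = 0, c_3 = -1, c_4 = -2. Radius r = 2.
Part (a). Triangle bound: M_tri(r) = Σ_k |c_k| r^k
  = |1|·2^0 + |-4|·2^1 + |0|·2^2 + |-1|·2^3 + |-2|·2^4
  = 1 + 8 + 0 + 8 + 32 = 49.
This bounds M(r) := max_{|z|=r} |p(z)| from above; equality holds iff all terms c_k z^k can be made to align in phase at a single z on |z|=r.
Part (b). At z = 2 (real, on the circle |z| = r):
  p(2) = (1)·2^0 + (-4)·2^1 + (0)·2^2 + (-1)·2^3 + (-2)·2^4 = -47.
  |p(2)| = 47.
Check: |p(2)| = 47 ≤ 49 = M_tri(2). ✓ Equality does not hold at z = 2 (the coefficients have mixed signs, so the terms do not all align in phase there).

M_tri(2) = 49; |p(2)| = 47; equality at z=2: no.


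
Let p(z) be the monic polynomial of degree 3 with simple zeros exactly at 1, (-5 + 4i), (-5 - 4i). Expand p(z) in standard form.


The polynomial is p(z) = ∏_{α ∈ S} (z − α), where S = {1, (-5 + 4i), (-5 - 4i)}.
Expanding the product yields: p(z) = z^3 + 9·z^2 + 31·z -41.
Note conjugate pairs combine to real quadratics: (z − (-5+4i))(z − (-5−4i)) = z² + 10z + 41.
The resulting polynomial has degree 3 and real coefficients as required.

p(z) = z^3 + 9·z^2 + 31·z -41.


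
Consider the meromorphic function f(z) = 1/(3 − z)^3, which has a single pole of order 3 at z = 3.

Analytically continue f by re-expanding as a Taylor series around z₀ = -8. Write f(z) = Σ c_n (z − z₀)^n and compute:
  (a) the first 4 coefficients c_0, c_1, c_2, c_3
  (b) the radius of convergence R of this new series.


Let w = z − z₀, so z = z₀ + w.
Then 3 − z = 3 − (z₀ + w) = (3 − z₀) − w = 11 − w.
f(z) = 1/(11 − w)^3 = (1/(11)^3) · (1 − w/(11))^{−3}.
By the binomial series (1−u)^{−3} = Σ_{n≥0} C(n+2, 2) u^n for |u|<1, with u = w/(11):
  c_n = C(n+2, 2) / (11)^(n+3).
  c_0 = 1/(11)^3 = 1/1331.
  c_1 = 3/(11)^4 = 3/14641.
  c_2 = 6/(11)^5 = 6/161051.
  c_3 = 10/(11)^6 = 10/1771561.
The series is valid for |w/d| < 1, i.e. |z − z₀| < |d|.
Radius of convergence: R = |3 − z₀| = |11| = 11 (distance from z₀ to the singularity z = 3).

c_0 = 1/1331, c_1 = 3/14641, c_2 = 6/161051, c_3 = 10/1771561; R = 11.


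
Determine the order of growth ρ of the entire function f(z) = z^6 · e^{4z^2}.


M(r) = max_{|z|=r} |1|·|z|^6·|e^{4z^2}| = 1·r^6 · e^{4r^2} (the factors attain their maxima compatibly on |z|=r). Then log M(r) = log 1 + 6·log r + 4r^2, dominated by the last term, so log log M(r) ~ 2·log r. The polynomial factor 1z^6 contributes only a log r term and does not affect the order. ρ = 2.
Therefore ρ = 2.

Order ρ = 2.


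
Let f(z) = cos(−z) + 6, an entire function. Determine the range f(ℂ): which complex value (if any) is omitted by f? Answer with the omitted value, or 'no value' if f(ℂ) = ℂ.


Little Picard bounds the complement of f(ℂ) to at most one point.
cos is entire and surjective onto ℂ: for every w ∈ ℂ, cos(ζ) = w has a solution ζ ∈ ℂ (e.g., via the complex inverse arccos). With ζ = −z this gives z = ζ/(-1). Then 1·cos(−z) takes every value in 1·ℂ = ℂ, and adding 6 is a bijection of ℂ. So f is surjective and omits no value. (Note: only on the real line is cos bounded by [−1, 1].)

Omitted value: no value.


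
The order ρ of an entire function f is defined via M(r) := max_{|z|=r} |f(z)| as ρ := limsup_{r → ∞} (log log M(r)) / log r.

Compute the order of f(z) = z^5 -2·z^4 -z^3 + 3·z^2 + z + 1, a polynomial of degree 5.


|f(z)| ≤ Σ|c_k|·r^k = O(r^5) as r → ∞. Polynomial growth is O(e^{r^ε}) for every ε > 0 (since r^5/e^{r^ε} → 0), so ρ ≤ ε for all ε > 0, i.e. ρ = 0. Every nonconstant polynomial has order 0.
Therefore ρ = 0.

Order ρ = 0.


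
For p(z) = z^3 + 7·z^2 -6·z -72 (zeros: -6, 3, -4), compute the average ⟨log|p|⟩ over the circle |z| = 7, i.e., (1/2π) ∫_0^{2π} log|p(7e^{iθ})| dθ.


Zeros: -6, -4, 3; r = 7.
Inside |z| < r: -6, -4, 3. Outside (|z| ≥ r): ∅.
p(0) = -72, so log|p(0)| = log(72) = 4.2767.
Apply Jensen: I(r) = log|p(0)| + Σ_k log(r/|z_k|), summed over zeros inside |z| < r.
  log(r/|z_k|) for z_k = -6: log(7/6) = 0.1542
  log(r/|z_k|) for z_k = 3: log(7/3) = 0.8473
  log(r/|z_k|) for z_k = -4: log(7/4) = 0.5596
Sum over inside zeros: 1.5611.
I(r) = log|p(0)| + (inside sum) = 4.2767 + 1.5611 = 5.8377.
Closed form (all zeros inside, monic): I(r) = n·log(r) = 3·log(7) = 5.8377. ✓

I(r) ≈ 5.8377.


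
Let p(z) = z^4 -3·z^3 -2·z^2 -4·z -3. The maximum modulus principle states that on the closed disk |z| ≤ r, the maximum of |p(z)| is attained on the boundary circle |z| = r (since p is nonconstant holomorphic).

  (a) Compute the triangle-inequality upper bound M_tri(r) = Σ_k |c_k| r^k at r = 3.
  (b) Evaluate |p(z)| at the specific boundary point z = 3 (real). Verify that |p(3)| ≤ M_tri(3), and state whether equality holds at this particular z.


Coefficients: c_0 = -3, c_1 = -4, c_2 = -2, c_3 = -3, c_4 = 1. Radius r = 3.
Part (a). Triangle bound: M_tri(r) = Σ_k |c_k| r^k
  = |-3|·3^0 + |-4|·3^1 + |-2|·3^2 + |-3|·3^3 + |1|·3^4
  = 3 + 12 + 18 + 81 + 81 = 195.
This bounds M(r) := max_{|z|=r} |p(z)| from above; equality holds iff all terms c_k z^k can be made to align in phase at a single z on |z|=r.
Part (b). At z = 3 (real, on the circle |z| = r):
  p(3) = (-3)·3^0 + (-4)·3^1 + (-2)·3^2 + (-3)·3^3 + (1)·3^4 = -33.
  |p(3)| = 33.
Check: |p(3)| = 33 ≤ 195 = M_tri(3). ✓ Equality does not hold at z = 3 (the coefficients have mixed signs, so the terms do not all align in phase there).

M_tri(3) = 195; |p(3)| = 33; equality at z=3: no.


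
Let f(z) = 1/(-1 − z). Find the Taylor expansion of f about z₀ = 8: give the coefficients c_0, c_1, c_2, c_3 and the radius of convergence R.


Let w = z − z₀, so z = z₀ + w.
Then -1 − z = -1 − (z₀ + w) = (-1 − z₀) − w = -9 − w.
f(z) = 1/(-9 − w) = (1/(-9)) · 1/(1 − w/(-9)) = Σ_{n≥0} w^n / (-9)^(n+1).
So c_n = 1/(-9)^(n+1):
  c_0 = 1/(-9)^1 = -1/9.
  c_1 = 1/(-9)^2 = 1/81.
  c_2 = 1/(-9)^3 = -1/729.
  c_3 = 1/(-9)^4 = 1/6561.
The series is valid for |w/d| < 1, i.e. |z − z₀| < |d|.
Radius of convergence: R = |-1 − z₀| = |-9| = 9 (distance from z₀ to the singularity z = -1).

c_0 = -1/9, c_1 = 1/81, c_2 = -1/729, c_3 = 1/6561; R = 9.


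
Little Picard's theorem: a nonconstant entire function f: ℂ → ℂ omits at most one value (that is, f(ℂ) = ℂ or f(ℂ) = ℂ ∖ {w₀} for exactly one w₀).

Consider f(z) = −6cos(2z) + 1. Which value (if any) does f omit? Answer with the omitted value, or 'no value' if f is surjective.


Little Picard bounds the complement of f(ℂ) to at most one point.
cos is entire and surjective onto ℂ: for every w ∈ ℂ, cos(ζ) = w has a solution ζ ∈ ℂ (e.g., via the complex inverse arccos). With ζ = 2z this gives z = ζ/(2). Then -6·cos(2z) takes every value in -6·ℂ = ℂ, and adding 1 is a bijection of ℂ. So f is surjective and omits no value. (Note: only on the real line is cos bounded by [−1, 1].)

Omitted value: no value.


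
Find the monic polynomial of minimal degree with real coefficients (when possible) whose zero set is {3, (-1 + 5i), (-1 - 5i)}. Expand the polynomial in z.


The polynomial is p(z) = ∏_{α ∈ S} (z − α), where S = {3, (-1 + 5i), (-1 - 5i)}.
Expanding the product yields: p(z) = z^3 -z^2 + 20·z -78.
Note conjugate pairs combine to real quadratics: (z − (-1+5i))(z − (-1−5i)) = z² + 2z + 26.
The resulting polynomial has degree 3 and real coefficients as required.

p(z) = z^3 -z^2 + 20·z -78.


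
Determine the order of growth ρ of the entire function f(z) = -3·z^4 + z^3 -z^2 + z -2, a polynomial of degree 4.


|f(z)| ≤ Σ|c_k|·r^k = O(r^4) as r → ∞. Polynomial growth is O(e^{r^ε}) for every ε > 0 (since r^4/e^{r^ε} → 0), so ρ ≤ ε for all ε > 0, i.e. ρ = 0. Every nonconstant polynomial has order 0.
Therefore ρ = 0.

Order ρ = 0.


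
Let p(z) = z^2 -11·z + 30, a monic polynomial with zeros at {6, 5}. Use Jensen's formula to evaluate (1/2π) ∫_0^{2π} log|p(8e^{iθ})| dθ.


Zeros: 5, 6; r = 8.
Inside |z| < r: 5, 6. Outside (|z| ≥ r): ∅.
p(0) = 30, so log|p(0)| = log(30) = 3.4012.
Apply Jensen: I(r) = log|p(0)| + Σ_k log(r/|z_k|), summed over zeros inside |z| < r.
  log(r/|z_k|) for z_k = 6: log(8/6) = 0.2877
  log(r/|z_k|) for z_k = 5: log(8/5) = 0.4700
Sum over inside zeros: 0.7577.
I(r) = log|p(0)| + (inside sum) = 3.4012 + 0.7577 = 4.1589.
Closed form (all zeros inside, monic): I(r) = n·log(r) = 2·log(8) = 4.1589. ✓

I(r) ≈ 4.1589.


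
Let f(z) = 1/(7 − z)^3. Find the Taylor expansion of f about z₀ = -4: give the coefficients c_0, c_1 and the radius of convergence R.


Let w = z − z₀, so z = z₀ + w.
Then 7 − z = 7 − (z₀ + w) = (7 − z₀) − w = 11 − w.
f(z) = 1/(11 − w)^3 = (1/(11)^3) · (1 − w/(11))^{−3}.
By the binomial series (1−u)^{−3} = Σ_{n≥0} C(n+2, 2) u^n for |u|<1, with u = w/(11):
  c_n = C(n+2, 2) / (11)^(n+3).
  c_0 = 1/(11)^3 = 1/1331.
  c_1 = 3/(11)^4 = 3/14641.
The series is valid for |w/d| < 1, i.e. |z − z₀| < |d|.
Radius of convergence: R = |7 − z₀| = |11| = 11 (distance from z₀ to the singularity z = 7).

c_0 = 1/1331, c_1 = 3/14641; R = 11.


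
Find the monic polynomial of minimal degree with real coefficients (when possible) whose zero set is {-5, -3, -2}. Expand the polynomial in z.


The polynomial is p(z) = ∏_{α ∈ S} (z − α), where S = {-5, -3, -2}.
Expanding the product yields: p(z) = z^3 + 10·z^2 + 31·z + 30.
The resulting polynomial has degree 3 and real coefficients as required.

p(z) = z^3 + 10·z^2 + 31·z + 30.


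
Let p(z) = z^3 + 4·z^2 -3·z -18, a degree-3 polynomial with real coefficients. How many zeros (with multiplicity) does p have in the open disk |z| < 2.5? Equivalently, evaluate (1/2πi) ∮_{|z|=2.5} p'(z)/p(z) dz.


The zeros of p are: -3, -3, 2.
Their magnitudes are: 3, 3, 2.
Zeros with |z| < R = 2.5: 2.
Count = 1.
By the argument principle, (1/2πi) ∮_{|z|=R} p'(z)/p(z) dz equals exactly this count.

Number of zeros inside |z| < 2.5: 1.


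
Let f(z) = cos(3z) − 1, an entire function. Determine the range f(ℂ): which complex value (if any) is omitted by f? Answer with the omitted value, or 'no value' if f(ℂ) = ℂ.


Little Picard bounds the complement of f(ℂ) to at most one point.
cos is entire and surjective onto ℂ: for every w ∈ ℂ, cos(ζ) = w has a solution ζ ∈ ℂ (e.g., via the complex inverse arccos). With ζ = 3z this gives z = ζ/(3). Then 1·cos(3z) takes every value in 1·ℂ = ℂ, and adding -1 is a bijection of ℂ. So f is surjective and omits no value. (Note: only on the real line is cos bounded by [−1, 1].)

Omitted value: no value.


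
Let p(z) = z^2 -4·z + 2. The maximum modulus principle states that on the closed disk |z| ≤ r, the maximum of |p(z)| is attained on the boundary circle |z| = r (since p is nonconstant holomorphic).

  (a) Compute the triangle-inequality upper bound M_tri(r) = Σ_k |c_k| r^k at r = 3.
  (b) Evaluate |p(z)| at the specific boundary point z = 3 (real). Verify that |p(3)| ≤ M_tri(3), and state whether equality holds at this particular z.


Coefficients: c_0 = 2, c_1 = -4, c_2 = 1. Radius r = 3.
Part (a). Triangle bound: M_tri(r) = Σ_k |c_k| r^k
  = |2|·3^0 + |-4|·3^1 + |1|·3^2
  = 2 + 12 + 9 = 23.
This bounds M(r) := max_{|z|=r} |p(z)| from above; equality holds iff all terms c_k z^k can be made to align in phase at a single z on |z|=r.
Part (b). At z = 3 (real, on the circle |z| = r):
  p(3) = (2)·3^0 + (-4)·3^1 + (1)·3^2 = -1.
  |p(3)| = 1.
Check: |p(3)| = 1 ≤ 23 = M_tri(3). ✓ Equality does not hold at z = 3 (the coefficients have mixed signs, so the terms do not all align in phase there).

M_tri(3) = 23; |p(3)| = 1; equality at z=3: no.


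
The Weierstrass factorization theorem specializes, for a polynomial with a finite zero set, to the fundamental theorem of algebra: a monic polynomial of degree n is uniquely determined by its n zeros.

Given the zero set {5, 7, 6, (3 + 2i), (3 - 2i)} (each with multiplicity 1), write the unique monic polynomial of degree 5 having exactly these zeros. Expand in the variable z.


The polynomial is p(z) = ∏_{α ∈ S} (z − α), where S = {5, 7, 6, (3 + 2i), (3 - 2i)}.
Expanding the product yields: p(z) = z^5 -24·z^4 + 228·z^3 -1086·z^2 + 2651·z -2730.
Note conjugate pairs combine to real quadratics: (z − (3+2i))(z − (3−2i)) = z² − 6z + 13.
The resulting polynomial has degree 5 and real coefficients as required.

p(z) = z^5 -24·z^4 + 228·z^3 -1086·z^2 + 2651·z -2730.


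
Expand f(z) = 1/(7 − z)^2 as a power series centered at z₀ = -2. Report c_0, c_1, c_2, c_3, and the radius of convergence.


Let w = z − z₀, so z = z₀ + w.
Then 7 − z = 7 − (z₀ + w) = (7 − z₀) − w = 9 − w.
f(z) = 1/(9 − w)^2 = (1/(9)^2) · (1 − w/(9))^{−2}.
By the binomial series (1−u)^{−2} = Σ_{n≥0} C(n+1, 1) u^n for |u|<1, with u = w/(9):
  c_n = C(n+1, 1) / (9)^(n+2).
  c_0 = 1/(9)^2 = 1/81.
  c_1 = 2/(9)^3 = 2/729.
  c_2 = 3/(9)^4 = 1/2187.
  c_3 = 4/(9)^5 = 4/59049.
The series is valid for |w/d| < 1, i.e. |z − z₀| < |d|.
Radius of convergence: R = |7 − z₀| = |9| = 9 (distance from z₀ to the singularity z = 7).

c_0 = 1/81, c_1 = 2/729, c_2 = 1/2187, c_3 = 4/59049; R = 9.


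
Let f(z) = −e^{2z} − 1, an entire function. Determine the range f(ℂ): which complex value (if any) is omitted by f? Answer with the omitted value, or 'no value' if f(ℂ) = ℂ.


Little Picard bounds the complement of f(ℂ) to at most one point.
e^{2z} is never zero on ℂ, so -1·e^{2z} takes every value in ℂ ∖ {0}. Adding -1 shifts the range to ℂ ∖ {-1}. Thus f omits exactly the value -1.

Omitted value: -1.


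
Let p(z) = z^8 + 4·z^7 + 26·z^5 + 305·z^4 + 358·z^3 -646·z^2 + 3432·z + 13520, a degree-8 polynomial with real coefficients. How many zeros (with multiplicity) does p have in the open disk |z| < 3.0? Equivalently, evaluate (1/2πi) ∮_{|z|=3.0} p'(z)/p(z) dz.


The zeros of p are: (-3 + 2i), (-3 - 2i), (2 + 3i), (2 - 3i), (2 + 2i), (2 - 2i), (-3 + 1i), (-3 - 1i).
Their magnitudes are: 3.606, 3.606, 3.606, 3.606, 2.828, 2.828, 3.162, 3.162.
Zeros with |z| < R = 3.0: (2 + 2i), (2 - 2i).
Count = 2.
By the argument principle, (1/2πi) ∮_{|z|=R} p'(z)/p(z) dz equals exactly this count.

Number of zeros inside |z| < 3.0: 2.


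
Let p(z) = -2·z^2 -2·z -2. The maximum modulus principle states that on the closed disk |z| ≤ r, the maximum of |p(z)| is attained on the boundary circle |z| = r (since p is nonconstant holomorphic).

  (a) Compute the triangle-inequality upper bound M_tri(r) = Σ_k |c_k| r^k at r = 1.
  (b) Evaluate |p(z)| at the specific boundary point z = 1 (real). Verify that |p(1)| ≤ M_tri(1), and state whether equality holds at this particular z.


Coefficients: c_0 = -2, c_1 = -2, c_2 = -2. Radius r = 1.
Part (a). Triangle bound: M_tri(r) = Σ_k |c_k| r^k
  = |-2|·1^0 + |-2|·1^1 + |-2|·1^2
  = 2 + 2 + 2 = 6.
This bounds M(r) := max_{|z|=r} |p(z)| from above; equality holds iff all terms c_k z^k can be made to align in phase at a single z on |z|=r.
Part (b). At z = 1 (real, on the circle |z| = r):
  p(1) = (-2)·1^0 + (-2)·1^1 + (-2)·1^2 = -6.
  |p(1)| = 6.
Since all nonzero coefficients share the same sign, |p(1)| = 6 = M_tri(1); the triangle bound is attained at z = 1, so in fact M(r) = 6.

M_tri(1) = 6; |p(1)| = 6; equality at z=1: yes.


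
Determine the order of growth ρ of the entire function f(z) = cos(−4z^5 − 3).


Write cos(w) = (e^{iw} ± e^{−iw})/(2 or 2i), so |cos(w)| ≤ e^{|w|}. With w = −4z^5 − 3, |w| ≤ 4r^5 + 3 on |z|=r, giving M(r) ≤ e^{4r^5 + 3} and ρ ≤ 5. For the lower bound, choose z on |z|=r with -4z^5 purely imaginary of modulus 4r^5; then |cos(−4z^5 − 3)| grows like e^{4r^5}/2, so ρ ≥ 5. Hence ρ = 5.
Therefore ρ = 5.

Order ρ = 5.


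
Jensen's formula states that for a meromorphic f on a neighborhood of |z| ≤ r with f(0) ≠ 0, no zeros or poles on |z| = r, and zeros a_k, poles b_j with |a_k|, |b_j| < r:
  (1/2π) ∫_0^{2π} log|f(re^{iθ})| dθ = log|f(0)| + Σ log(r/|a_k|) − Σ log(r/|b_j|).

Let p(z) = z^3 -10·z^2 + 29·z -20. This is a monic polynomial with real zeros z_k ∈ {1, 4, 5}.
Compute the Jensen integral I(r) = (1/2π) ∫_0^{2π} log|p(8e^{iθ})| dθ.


Zeros: 1, 4, 5; r = 8.
Inside |z| < r: 1, 4, 5. Outside (|z| ≥ r): ∅.
p(0) = -20, so log|p(0)| = log(20) = 2.9957.
Apply Jensen: I(r) = log|p(0)| + Σ_k log(r/|z_k|), summed over zeros inside |z| < r.
  log(r/|z_k|) for z_k = 1: log(8/1) = 2.0794
  log(r/|z_k|) for z_k = 4: log(8/4) = 0.6931
  log(r/|z_k|) for z_k = 5: log(8/5) = 0.4700
Sum over inside zeros: 3.2426.
I(r) = log|p(0)| + (inside sum) = 2.9957 + 3.2426 = 6.2383.
Closed form (all zeros inside, monic): I(r) = n·log(r) = 3·log(8) = 6.2383. ✓

I(r) ≈ 6.2383.


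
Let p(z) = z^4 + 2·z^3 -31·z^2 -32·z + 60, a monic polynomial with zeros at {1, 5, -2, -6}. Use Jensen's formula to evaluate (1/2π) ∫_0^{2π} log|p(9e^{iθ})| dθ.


Zeros: -6, -2, 1, 5; r = 9.
Inside |z| < r: -6, -2, 1, 5. Outside (|z| ≥ r): ∅.
p(0) = 60, so log|p(0)| = log(60) = 4.0943.
Apply Jensen: I(r) = log|p(0)| + Σ_k log(r/|z_k|), summed over zeros inside |z| < r.
  log(r/|z_k|) for z_k = 1: log(9/1) = 2.1972
  log(r/|z_k|) for z_k = 5: log(9/5) = 0.5878
  log(r/|z_k|) for z_k = -2: log(9/2) = 1.5041
  log(r/|z_k|) for z_k = -6: log(9/6) = 0.4055
Sum over inside zeros: 4.6946.
I(r) = log|p(0)| + (inside sum) = 4.0943 + 4.6946 = 8.7889.
Closed form (all zeros inside, monic): I(r) = n·log(r) = 4·log(9) = 8.7889. ✓

I(r) ≈ 8.7889.


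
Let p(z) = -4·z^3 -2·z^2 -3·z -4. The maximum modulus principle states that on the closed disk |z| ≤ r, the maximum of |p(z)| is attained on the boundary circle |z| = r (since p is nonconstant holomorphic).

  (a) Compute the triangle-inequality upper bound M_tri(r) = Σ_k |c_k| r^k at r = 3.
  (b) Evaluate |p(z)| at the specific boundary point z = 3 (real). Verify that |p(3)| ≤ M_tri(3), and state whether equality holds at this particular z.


Coefficients: c_0 = -4, c_1 = -3, c_2 = -2, c_3 = -4. Radius r = 3.
Part (a). Triangle bound: M_tri(r) = Σ_k |c_k| r^k
  = |-4|·3^0 + |-3|·3^1 + |-2|·3^2 + |-4|·3^3
  = 4 + 9 + 18 + 108 = 139.
This bounds M(r) := max_{|z|=r} |p(z)| from above; equality holds iff all terms c_k z^k can be made to align in phase at a single z on |z|=r.
Part (b). At z = 3 (real, on the circle |z| = r):
  p(3) = (-4)·3^0 + (-3)·3^1 + (-2)·3^2 + (-4)·3^3 = -139.
  |p(3)| = 139.
Since all nonzero coefficients share the same sign, |p(3)| = 139 = M_tri(3); the triangle bound is attained at z = 3, so in fact M(r) = 139.

M_tri(3) = 139; |p(3)| = 139; equality at z=3: yes.


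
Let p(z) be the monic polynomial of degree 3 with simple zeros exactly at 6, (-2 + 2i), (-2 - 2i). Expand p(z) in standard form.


The polynomial is p(z) = ∏_{α ∈ S} (z − α), where S = {6, (-2 + 2i), (-2 - 2i)}.
Expanding the product yields: p(z) = z^3 -2·z^2 -16·z -48.
Note conjugate pairs combine to real quadratics: (z − (-2+2i))(z − (-2−2i)) = z² + 4z + 8.
The resulting polynomial has degree 3 and real coefficients as required.

p(z) = z^3 -2·z^2 -16·z -48.


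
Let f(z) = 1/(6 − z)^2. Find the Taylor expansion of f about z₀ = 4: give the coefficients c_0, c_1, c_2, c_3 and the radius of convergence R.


Let w = z − z₀, so z = z₀ + w.
Then 6 − z = 6 − (z₀ + w) = (6 − z₀) − w = 2 − w.
f(z) = 1/(2 − w)^2 = (1/(2)^2) · (1 − w/(2))^{−2}.
By the binomial series (1−u)^{−2} = Σ_{n≥0} C(n+1, 1) u^n for |u|<1, with u = w/(2):
  c_n = C(n+1, 1) / (2)^(n+2).
  c_0 = 1/(2)^2 = 1/4.
  c_1 = 2/(2)^3 = 1/4.
  c_2 = 3/(2)^4 = 3/16.
  c_3 = 4/(2)^5 = 1/8.
The series is valid for |w/d| < 1, i.e. |z − z₀| < |d|.
Radius of convergence: R = |6 − z₀| = |2| = 2 (distance from z₀ to the singularity z = 6).

c_0 = 1/4, c_1 = 1/4, c_2 = 3/16, c_3 = 1/8; R = 2.


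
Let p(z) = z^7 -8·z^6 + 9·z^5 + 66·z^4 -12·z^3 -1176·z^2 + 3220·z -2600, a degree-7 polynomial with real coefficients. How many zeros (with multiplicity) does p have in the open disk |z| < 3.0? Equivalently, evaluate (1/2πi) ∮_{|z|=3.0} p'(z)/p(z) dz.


The zeros of p are: (-3 + 2i), (-3 - 2i), (3 + 1i), (3 - 1i), (3 + 1i), (3 - 1i), 2.
Their magnitudes are: 3.606, 3.606, 3.162, 3.162, 3.162, 3.162, 2.
Zeros with |z| < R = 3.0: 2.
Count = 1.
By the argument principle, (1/2πi) ∮_{|z|=R} p'(z)/p(z) dz equals exactly this count.

Number of zeros inside |z| < 3.0: 1.


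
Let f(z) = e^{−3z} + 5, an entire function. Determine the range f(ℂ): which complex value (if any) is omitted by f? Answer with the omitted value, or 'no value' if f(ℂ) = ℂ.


Little Picard bounds the complement of f(ℂ) to at most one point.
e^{−3z} is never zero on ℂ, so 1·e^{−3z} takes every value in ℂ ∖ {0}. Adding 5 shifts the range to ℂ ∖ {5}. Thus f omits exactly the value 5.

Omitted value: 5.


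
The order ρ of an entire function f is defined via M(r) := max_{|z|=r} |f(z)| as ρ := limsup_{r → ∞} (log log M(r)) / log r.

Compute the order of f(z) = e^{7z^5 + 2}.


|e^{7z^5 + 2}| = e^{Re(7·z^5) + 2} ≤ e^{7|z|^5 + 2} = e^{7r^5 + 2} on |z| = r, so ρ ≤ 5. Choosing z on |z|=r so that 7·z^5 is real positive (always possible by picking arg z appropriately) gives |f(z)| = e^{7r^5 + 2}, matching the bound. The additive constant 2 does not affect log log M(r) ~ 5·log r. Hence ρ = 5.
Therefore ρ = 5.

Order ρ = 5.


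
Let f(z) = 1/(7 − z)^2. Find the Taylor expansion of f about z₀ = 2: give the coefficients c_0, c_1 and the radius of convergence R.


Let w = z − z₀, so z = z₀ + w.
Then 7 − z = 7 − (z₀ + w) = (7 − z₀) − w = 5 − w.
f(z) = 1/(5 − w)^2 = (1/(5)^2) · (1 − w/(5))^{−2}.
By the binomial series (1−u)^{−2} = Σ_{n≥0} C(n+1, 1) u^n for |u|<1, with u = w/(5):
  c_n = C(n+1, 1) / (5)^(n+2).
  c_0 = 1/(5)^2 = 1/25.
  c_1 = 2/(5)^3 = 2/125.
The series is valid for |w/d| < 1, i.e. |z − z₀| < |d|.
Radius of convergence: R = |7 − z₀| = |5| = 5 (distance from z₀ to the singularity z = 7).

c_0 = 1/25, c_1 = 2/125; R = 5.


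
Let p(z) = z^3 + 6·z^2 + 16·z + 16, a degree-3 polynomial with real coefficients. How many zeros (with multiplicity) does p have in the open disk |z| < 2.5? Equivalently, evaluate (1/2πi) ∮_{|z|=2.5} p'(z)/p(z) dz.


The zeros of p are: (-2 + 2i), (-2 - 2i), -2.
Their magnitudes are: 2.828, 2.828, 2.
Zeros with |z| < R = 2.5: -2.
Count = 1.
By the argument principle, (1/2πi) ∮_{|z|=R} p'(z)/p(z) dz equals exactly this count.

Number of zeros inside |z| < 2.5: 1.


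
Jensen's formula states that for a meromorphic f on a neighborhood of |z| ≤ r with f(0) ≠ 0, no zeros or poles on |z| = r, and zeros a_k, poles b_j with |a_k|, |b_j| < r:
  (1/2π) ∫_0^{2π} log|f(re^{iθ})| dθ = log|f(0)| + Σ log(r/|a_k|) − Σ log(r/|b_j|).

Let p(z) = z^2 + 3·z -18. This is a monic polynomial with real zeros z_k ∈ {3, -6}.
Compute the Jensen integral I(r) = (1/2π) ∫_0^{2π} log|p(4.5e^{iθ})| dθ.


Zeros: -6, 3; r = 4.5.
Inside |z| < r: 3. Outside (|z| ≥ r): -6.
p(0) = -18, so log|p(0)| = log(18) = 2.8904.
Apply Jensen: I(r) = log|p(0)| + Σ_k log(r/|z_k|), summed over zeros inside |z| < r.
  log(r/|z_k|) for z_k = 3: log(4.5/3) = 0.4055
  Outside zeros (-6) contribute nothing to the Jensen sum.
Sum over inside zeros: 0.4055.
I(r) = log|p(0)| + (inside sum) = 2.8904 + 0.4055 = 3.2958.
Note: since some zeros are outside |z| ≤ r, the simplified n·log(r) form does NOT apply — only the inside zeros contribute.

I(r) ≈ 3.2958.


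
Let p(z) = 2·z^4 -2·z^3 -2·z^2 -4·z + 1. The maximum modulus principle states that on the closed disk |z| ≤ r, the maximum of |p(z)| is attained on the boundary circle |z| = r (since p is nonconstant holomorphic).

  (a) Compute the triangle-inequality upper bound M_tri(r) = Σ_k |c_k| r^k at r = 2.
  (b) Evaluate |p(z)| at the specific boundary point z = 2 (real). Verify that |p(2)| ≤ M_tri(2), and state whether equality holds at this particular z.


Coefficients: c_0 = 1, c_1 = -4, c_2 = -2, c_3 = -2, c_4 = 2. Radius r = 2.
Part (a). Triangle bound: M_tri(r) = Σ_k |c_k| r^k
  = |1|·2^0 + |-4|·2^1 + |-2|·2^2 + |-2|·2^3 + |2|·2^4
  = 1 + 8 + 8 + 16 + 32 = 65.
This bounds M(r) := max_{|z|=r} |p(z)| from above; equality holds iff all terms c_k z^k can be made to align in phase at a single z on |z|=r.
Part (b). At z = 2 (real, on the circle |z| = r):
  p(2) = (1)·2^0 + (-4)·2^1 + (-2)·2^2 + (-2)·2^3 + (2)·2^4 = 1.
  |p(2)| = 1.
Check: |p(2)| = 1 ≤ 65 = M_tri(2). ✓ Equality does not hold at z = 2 (the coefficients have mixed signs, so the terms do not all align in phase there).

M_tri(2) = 65; |p(2)| = 1; equality at z=2: no.


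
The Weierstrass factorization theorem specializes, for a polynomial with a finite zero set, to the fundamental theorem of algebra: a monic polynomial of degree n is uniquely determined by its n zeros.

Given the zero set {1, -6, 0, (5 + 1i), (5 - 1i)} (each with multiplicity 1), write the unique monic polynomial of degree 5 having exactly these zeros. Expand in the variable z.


The polynomial is p(z) = ∏_{α ∈ S} (z − α), where S = {1, -6, 0, (5 + 1i), (5 - 1i)}.
Expanding the product yields: p(z) = z^5 -5·z^4 -30·z^3 + 190·z^2 -156·z.
Note conjugate pairs combine to real quadratics: (z − (5+1i))(z − (5−1i)) = z² − 10z + 26.
The resulting polynomial has degree 5 and real coefficients as required.

p(z) = z^5 -5·z^4 -30·z^3 + 190·z^2 -156·z.


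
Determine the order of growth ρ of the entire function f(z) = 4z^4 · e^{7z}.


M(r) = max_{|z|=r} |4|·|z|^4·|e^{7z}| = 4·r^4 · e^{7r^1} (the factors attain their maxima compatibly on |z|=r). Then log M(r) = log 4 + 4·log r + 7r^1, dominated by the last term, so log log M(r) ~ 1·log r. The polynomial factor 4z^4 contributes only a log r term and does not affect the order. ρ = 1.
Therefore ρ = 1.

Order ρ = 1.


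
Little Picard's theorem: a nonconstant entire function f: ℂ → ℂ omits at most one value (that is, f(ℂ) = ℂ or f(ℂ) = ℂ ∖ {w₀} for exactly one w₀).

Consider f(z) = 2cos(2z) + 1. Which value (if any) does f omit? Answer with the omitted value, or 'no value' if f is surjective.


Little Picard bounds the complement of f(ℂ) to at most one point.
cos is entire and surjective onto ℂ: for every w ∈ ℂ, cos(ζ) = w has a solution ζ ∈ ℂ (e.g., via the complex inverse arccos). With ζ = 2z this gives z = ζ/(2). Then 2·cos(2z) takes every value in 2·ℂ = ℂ, and adding 1 is a bijection of ℂ. So f is surjective and omits no value. (Note: only on the real line is cos bounded by [−1, 1].)

Omitted value: no value.


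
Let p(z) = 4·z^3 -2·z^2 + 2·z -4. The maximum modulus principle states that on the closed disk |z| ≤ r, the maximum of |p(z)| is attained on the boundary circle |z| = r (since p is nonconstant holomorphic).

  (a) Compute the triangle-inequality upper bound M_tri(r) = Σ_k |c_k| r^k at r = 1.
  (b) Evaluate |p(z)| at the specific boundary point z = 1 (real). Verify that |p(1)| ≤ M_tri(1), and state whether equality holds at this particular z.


Coefficients: c_0 = -4, c_1 = 2, c_2 = -2, c_3 = 4. Radius r = 1.
Part (a). Triangle bound: M_tri(r) = Σ_k |c_k| r^k
  = |-4|·1^0 + |2|·1^1 + |-2|·1^2 + |4|·1^3
  = 4 + 2 + 2 + 4 = 12.
This bounds M(r) := max_{|z|=r} |p(z)| from above; equality holds iff all terms c_k z^k can be made to align in phase at a single z on |z|=r.
Part (b). At z = 1 (real, on the circle |z| = r):
  p(1) = (-4)·1^0 + (2)·1^1 + (-2)·1^2 + (4)·1^3 = 0.
  |p(1)| = 0.
Check: |p(1)| = 0 ≤ 12 = M_tri(1). ✓ Equality does not hold at z = 1 (the coefficients have mixed signs, so the terms do not all align in phase there).

M_tri(1) = 12; |p(1)| = 0; equality at z=1: no.


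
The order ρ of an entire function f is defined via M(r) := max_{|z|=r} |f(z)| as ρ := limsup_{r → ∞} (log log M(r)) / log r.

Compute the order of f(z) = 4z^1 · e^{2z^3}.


M(r) = max_{|z|=r} |4|·|z|^1·|e^{2z^3}| = 4·r^1 · e^{2r^3} (the factors attain their maxima compatibly on |z|=r). Then log M(r) = log 4 + 1·log r + 2r^3, dominated by the last term, so log log M(r) ~ 3·log r. The polynomial factor 4z^1 contributes only a log r term and does not affect the order. ρ = 3.
Therefore ρ = 3.

Order ρ = 3.


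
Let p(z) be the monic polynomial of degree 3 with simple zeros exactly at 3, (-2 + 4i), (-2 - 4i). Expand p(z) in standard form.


The polynomial is p(z) = ∏_{α ∈ S} (z − α), where S = {3, (-2 + 4i), (-2 - 4i)}.
Expanding the product yields: p(z) = z^3 + z^2 + 8·z -60.
Note conjugate pairs combine to real quadratics: (z − (-2+4i))(z − (-2−4i)) = z² + 4z + 20.
The resulting polynomial has degree 3 and real coefficients as required.

p(z) = z^3 + z^2 + 8·z -60.
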